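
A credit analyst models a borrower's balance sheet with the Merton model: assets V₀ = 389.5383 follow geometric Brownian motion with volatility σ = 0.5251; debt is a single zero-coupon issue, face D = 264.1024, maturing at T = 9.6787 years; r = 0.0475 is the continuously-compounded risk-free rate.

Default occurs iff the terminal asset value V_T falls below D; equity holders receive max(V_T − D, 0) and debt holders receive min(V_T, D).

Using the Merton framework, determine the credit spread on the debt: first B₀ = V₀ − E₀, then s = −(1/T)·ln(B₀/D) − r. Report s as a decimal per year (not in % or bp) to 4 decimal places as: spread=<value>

Equity is a call on the firm's assets struck at D = 264.1024:
d₁ = [ln(V₀/D) + (r + σ²/2)T] / (σ√T)
   = [ln(389.5383/264.1024) + (0.0475 + 0.5·0.5251²)·9.6787] / (0.5251·√9.6787)
   = [0.388625 + 1.794092] / 1.633618 = 1.336125
d₂ = d₁ − σ√T = 1.336125 − 1.633618 = -0.297493
N(d₁) = 0.909246,  N(d₂) = 0.383045,  e^(−rT) = 0.631449
E₀ = V₀·N(d₁) − D·e^(−rT)·N(d₂)
   = 389.5383·0.909246 − 264.1024·0.631449·0.383045 = 290.306721
B₀ = V₀ − E₀ = 389.5383 − 290.306721 = 99.231579
spread = −(1/T)·ln(B₀/D) − r = −(1/9.6787)·ln(99.231579/264.1024) − 0.0475 = 0.05363761

spread=0.0536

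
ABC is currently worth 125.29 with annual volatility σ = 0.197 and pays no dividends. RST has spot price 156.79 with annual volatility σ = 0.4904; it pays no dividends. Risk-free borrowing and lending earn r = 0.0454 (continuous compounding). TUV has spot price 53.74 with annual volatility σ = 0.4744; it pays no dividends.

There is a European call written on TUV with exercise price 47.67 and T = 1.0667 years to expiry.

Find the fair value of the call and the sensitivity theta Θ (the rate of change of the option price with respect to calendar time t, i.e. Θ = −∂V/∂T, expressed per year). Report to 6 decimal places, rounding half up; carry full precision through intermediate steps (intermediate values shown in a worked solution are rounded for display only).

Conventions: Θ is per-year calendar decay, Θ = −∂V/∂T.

σ√T = 0.4744·√1.0667 = 0.489966
d₁ = (ln(S/K) + (r+σ²/2)T) / (σ√T) = (ln(53.74/47.67) + (0.0454+0.4744²/2)·1.0667) / 0.489966 = (0.119855 + 0.168461) / 0.489966 = 0.588443
d₂ = d₁ − σ√T = 0.588443 − 0.489966 = 0.098477
e^{−rT} = 0.952726
N(d₁) = 0.721882,  N(d₂) = 0.539223
Call price V = S·N(d₁) − K·e^{−rT}·N(d₂) = 38.793959 − 24.489593 = 14.304366
φ(d₁) = (1/√(2π))·e^{−d₁²/2} = 0.335521
Θ = −S·φ(d₁)·σ/(2√T) − r·K·e^{−rT}·N(d₂) = −4.141054 − 1.111828 = -5.252881

price = 14.304366
Θ = -5.252881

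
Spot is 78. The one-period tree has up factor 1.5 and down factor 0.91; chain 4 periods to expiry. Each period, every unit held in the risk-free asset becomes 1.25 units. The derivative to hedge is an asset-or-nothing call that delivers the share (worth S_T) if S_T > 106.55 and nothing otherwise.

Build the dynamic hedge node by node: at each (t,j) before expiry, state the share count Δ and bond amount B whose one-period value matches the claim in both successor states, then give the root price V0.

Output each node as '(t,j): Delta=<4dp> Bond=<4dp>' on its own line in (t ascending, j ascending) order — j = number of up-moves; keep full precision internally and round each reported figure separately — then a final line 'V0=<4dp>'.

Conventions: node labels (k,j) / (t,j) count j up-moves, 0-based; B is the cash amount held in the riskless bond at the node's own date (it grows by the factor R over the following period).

(0,0): Delta=1.2751 Bond=-28.4992
(1,0): Delta=1.5629 Bond=-56.0485
(1,1): Delta=1.1468 Bond=-20.6061
(2,0): Delta=1.7581 Bond=-82.6716
(2,1): Delta=1.4758 Bond=-60.7879
(2,2): Delta=1.0000 Bond=0.0000
(3,0): Delta=0.0000 Bond=0.0000
(3,1): Delta=2.5424 Bond=-179.3244
(3,2): Delta=1.0000 Bond=0.0000
(3,3): Delta=1.0000 Bond=0.0000
V0=70.9606

Under the risk-neutral measure, an up-move has probability p* = (R−d)/(u−d) = 0.5763 and values discount at R = 1.25.
Terminal payoffs: V(4,0)=0.0000, V(4,1)=0.0000, V(4,2)=145.3316, V(4,3)=239.5575, V(4,4)=394.8750
(3,0): S=58.7785. Δ = (V_up−V_dn)/(S_up−S_dn) = (0.0000−0.0000)/(88.1678−53.4885) = 0.0000. V = [p*·0.0000 + (1−p*)·0.0000]/1.25 = 0.0000. B = V − Δ·S = 0.0000.
(3,1): S=96.8877. Δ = (V_up−V_dn)/(S_up−S_dn) = (145.3316−0.0000)/(145.3316−88.1678) = 2.5424. V = [p*·145.3316 + (1−p*)·0.0000]/1.25 = 67.0003. B = V − Δ·S = -179.3244.
(3,2): S=159.7050. Δ = (V_up−V_dn)/(S_up−S_dn) = (239.5575−145.3316)/(239.5575−145.3316) = 1.0000. V = [p*·239.5575 + (1−p*)·145.3316]/1.25 = 159.7050. B = V − Δ·S = 0.0000.
(3,3): S=263.2500. Δ = (V_up−V_dn)/(S_up−S_dn) = (394.8750−239.5575)/(394.8750−239.5575) = 1.0000. V = [p*·394.8750 + (1−p*)·239.5575]/1.25 = 263.2500. B = V − Δ·S = 0.0000.
(2,0): S=64.5918. Δ = (V_up−V_dn)/(S_up−S_dn) = (67.0003−0.0000)/(96.8877−58.7785) = 1.7581. V = [p*·67.0003 + (1−p*)·0.0000]/1.25 = 30.8883. B = V − Δ·S = -82.6716.
(2,1): S=106.4700. Δ = (V_up−V_dn)/(S_up−S_dn) = (159.7050−67.0003)/(159.7050−96.8877) = 1.4758. V = [p*·159.7050 + (1−p*)·67.0003]/1.25 = 96.3387. B = V − Δ·S = -60.7879.
(2,2): S=175.5000. Δ = (V_up−V_dn)/(S_up−S_dn) = (263.2500−159.7050)/(263.2500−159.7050) = 1.0000. V = [p*·263.2500 + (1−p*)·159.7050]/1.25 = 175.5000. B = V − Δ·S = 0.0000.
(1,0): S=70.9800. Δ = (V_up−V_dn)/(S_up−S_dn) = (96.3387−30.8883)/(106.4700−64.5918) = 1.5629. V = [p*·96.3387 + (1−p*)·30.8883]/1.25 = 54.8844. B = V − Δ·S = -56.0485.
(1,1): S=117.0000. Δ = (V_up−V_dn)/(S_up−S_dn) = (175.5000−96.3387)/(175.5000−106.4700) = 1.1468. V = [p*·175.5000 + (1−p*)·96.3387]/1.25 = 113.5657. B = V − Δ·S = -20.6061.
(0,0): S=78.0000. Δ = (V_up−V_dn)/(S_up−S_dn) = (113.5657−54.8844)/(117.0000−70.9800) = 1.2751. V = [p*·113.5657 + (1−p*)·54.8844]/1.25 = 70.9606. B = V − Δ·S = -28.4992.
Verification: the root portfolio costs Δ(0,0)·S0 + B(0,0) = 70.9606, matching V0.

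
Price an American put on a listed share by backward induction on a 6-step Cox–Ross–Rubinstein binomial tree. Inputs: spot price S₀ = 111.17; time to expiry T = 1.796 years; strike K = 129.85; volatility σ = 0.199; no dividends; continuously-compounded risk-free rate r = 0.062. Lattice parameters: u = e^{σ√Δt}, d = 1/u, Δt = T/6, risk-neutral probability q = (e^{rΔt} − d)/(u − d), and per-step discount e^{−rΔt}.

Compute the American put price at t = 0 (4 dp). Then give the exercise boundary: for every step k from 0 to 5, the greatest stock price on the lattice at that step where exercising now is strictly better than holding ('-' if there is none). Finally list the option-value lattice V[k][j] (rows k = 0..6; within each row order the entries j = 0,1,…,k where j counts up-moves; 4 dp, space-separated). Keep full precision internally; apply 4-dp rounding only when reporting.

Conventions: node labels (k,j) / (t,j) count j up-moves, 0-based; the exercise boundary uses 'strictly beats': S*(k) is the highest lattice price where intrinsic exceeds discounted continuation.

Δt=0.29933  u=1.11502  d=0.89684  q=0.55866  discount=0.98161
step 6 (expiry): payoffs max(K−S,0) = 72.0027 57.9297 40.4331 18.6800 0.0000 0.0000 0.0000
step 5: (k=5,j=0): S=64.5011, K−S=65.3489, hold=62.9613 ⇒ V=65.3489 exercise | (k=5,j=1): S=80.1928, K−S=49.6572, hold=47.2696 ⇒ V=49.6572 exercise | (k=5,j=2): S=99.7019, K−S=30.1481, hold=27.7605 ⇒ V=30.1481 exercise | (k=5,j=3): S=123.9572, K−S=5.8928, hold=8.0926 ⇒ V=8.0926 continue | (k=5,j=4): S=154.1132, K−S=0.0000, hold=0.0000 ⇒ V=0.0000 continue | (k=5,j=5): S=191.6055, K−S=0.0000, hold=0.0000 ⇒ V=0.0000 continue  boundary S*=99.7019
step 4: (k=4,j=0): S=71.9203, K−S=57.9297, hold=55.5421 ⇒ V=57.9297 exercise | (k=4,j=1): S=89.4169, K−S=40.4331, hold=38.0455 ⇒ V=40.4331 exercise | (k=4,j=2): S=111.1700, K−S=18.6800, hold=17.4987 ⇒ V=18.6800 exercise | (k=4,j=3): S=138.2152, K−S=0.0000, hold=3.5059 ⇒ V=3.5059 continue | (k=4,j=4): S=171.8399, K−S=0.0000, hold=0.0000 ⇒ V=0.0000 continue  boundary S*=111.1700
step 3: (k=3,j=0): S=80.1928, K−S=49.6572, hold=47.2696 ⇒ V=49.6572 exercise | (k=3,j=1): S=99.7019, K−S=30.1481, hold=27.7605 ⇒ V=30.1481 exercise | (k=3,j=2): S=123.9572, K−S=5.8928, hold=10.0152 ⇒ V=10.0152 continue | (k=3,j=3): S=154.1132, K−S=0.0000, hold=1.5188 ⇒ V=1.5188 continue  boundary S*=99.7019
step 2: (k=2,j=0): S=89.4169, K−S=40.4331, hold=38.0455 ⇒ V=40.4331 exercise | (k=2,j=1): S=111.1700, K−S=18.6800, hold=18.5530 ⇒ V=18.6800 exercise | (k=2,j=2): S=138.2152, K−S=0.0000, hold=5.1717 ⇒ V=5.1717 continue  boundary S*=111.1700
step 1: (k=1,j=0): S=99.7019, K−S=30.1481, hold=27.7605 ⇒ V=30.1481 exercise | (k=1,j=1): S=123.9572, K−S=5.8928, hold=10.9287 ⇒ V=10.9287 continue  boundary S*=99.7019
step 0: (k=0,j=0): S=111.1700, K−S=18.6800, hold=19.0540 ⇒ V=19.0540 continue  boundary S*=-

price = 19.0540
boundary = - 99.7019 111.1700 99.7019 111.1700 99.7019
tree:
19.0540
30.1481 10.9287
40.4331 18.6800 5.1717
49.6572 30.1481 10.0152 1.5188
57.9297 40.4331 18.6800 3.5059 0.0000
65.3489 49.6572 30.1481 8.0926 0.0000 0.0000
72.0027 57.9297 40.4331 18.6800 0.0000 0.0000 0.0000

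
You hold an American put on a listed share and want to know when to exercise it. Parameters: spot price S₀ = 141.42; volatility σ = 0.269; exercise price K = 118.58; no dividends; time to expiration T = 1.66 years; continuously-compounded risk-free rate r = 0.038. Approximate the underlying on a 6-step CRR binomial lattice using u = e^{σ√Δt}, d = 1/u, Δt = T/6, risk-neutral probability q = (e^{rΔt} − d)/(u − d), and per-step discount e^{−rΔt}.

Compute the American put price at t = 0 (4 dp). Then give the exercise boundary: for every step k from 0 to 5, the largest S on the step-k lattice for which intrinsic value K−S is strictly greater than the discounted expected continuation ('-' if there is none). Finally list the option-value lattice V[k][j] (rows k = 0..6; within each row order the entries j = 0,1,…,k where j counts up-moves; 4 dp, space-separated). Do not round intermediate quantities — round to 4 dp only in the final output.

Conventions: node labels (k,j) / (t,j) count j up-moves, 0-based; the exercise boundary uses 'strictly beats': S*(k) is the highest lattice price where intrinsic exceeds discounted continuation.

Δt=0.27667  u=1.15199  d=0.86806  q=0.50191  discount=0.98954
step 6 (expiry): payoffs max(K−S,0) = 58.0715 38.2802 12.0154 0.0000 0.0000 0.0000 0.0000
step 5: (k=5,j=0): S=69.7053, K−S=48.8747, hold=47.6346 ⇒ V=48.8747 exercise | (k=5,j=1): S=92.5047, K−S=26.0753, hold=24.8352 ⇒ V=26.0753 exercise | (k=5,j=2): S=122.7614, K−S=0.0000, hold=5.9222 ⇒ V=5.9222 continue | (k=5,j=3): S=162.9145, K−S=0.0000, hold=0.0000 ⇒ V=0.0000 continue | (k=5,j=4): S=216.2011, K−S=0.0000, hold=0.0000 ⇒ V=0.0000 continue | (k=5,j=5): S=286.9168, K−S=0.0000, hold=0.0000 ⇒ V=0.0000 continue  boundary S*=92.5047
step 4: (k=4,j=0): S=80.2998, K−S=38.2802, hold=37.0400 ⇒ V=38.2802 exercise | (k=4,j=1): S=106.5646, K−S=12.0154, hold=15.7934 ⇒ V=15.7934 continue | (k=4,j=2): S=141.4200, K−S=0.0000, hold=2.9189 ⇒ V=2.9189 continue | (k=4,j=3): S=187.6761, K−S=0.0000, hold=0.0000 ⇒ V=0.0000 continue | (k=4,j=4): S=249.0617, K−S=0.0000, hold=0.0000 ⇒ V=0.0000 continue  boundary S*=80.2998
step 3: (k=3,j=0): S=92.5047, K−S=26.0753, hold=26.7115 ⇒ V=26.7115 continue | (k=3,j=1): S=122.7614, K−S=0.0000, hold=9.2340 ⇒ V=9.2340 continue | (k=3,j=2): S=162.9145, K−S=0.0000, hold=1.4387 ⇒ V=1.4387 continue | (k=3,j=3): S=216.2011, K−S=0.0000, hold=0.0000 ⇒ V=0.0000 continue  boundary S*=-
step 2: (k=2,j=0): S=106.5646, K−S=12.0154, hold=17.7518 ⇒ V=17.7518 continue | (k=2,j=1): S=141.4200, K−S=0.0000, hold=5.2658 ⇒ V=5.2658 continue | (k=2,j=2): S=187.6761, K−S=0.0000, hold=0.7091 ⇒ V=0.7091 continue  boundary S*=-
step 1: (k=1,j=0): S=122.7614, K−S=0.0000, hold=11.3648 ⇒ V=11.3648 continue | (k=1,j=1): S=162.9145, K−S=0.0000, hold=2.9476 ⇒ V=2.9476 continue  boundary S*=-
step 0: (k=0,j=0): S=141.4200, K−S=0.0000, hold=7.0655 ⇒ V=7.0655 continue  boundary S*=-

price = 7.0655
boundary = - - - - 80.2998 92.5047
tree:
7.0655
11.3648 2.9476
17.7518 5.2658 0.7091
26.7115 9.2340 1.4387 0.0000
38.2802 15.7934 2.9189 0.0000 0.0000
48.8747 26.0753 5.9222 0.0000 0.0000 0.0000
58.0715 38.2802 12.0154 0.0000 0.0000 0.0000 0.0000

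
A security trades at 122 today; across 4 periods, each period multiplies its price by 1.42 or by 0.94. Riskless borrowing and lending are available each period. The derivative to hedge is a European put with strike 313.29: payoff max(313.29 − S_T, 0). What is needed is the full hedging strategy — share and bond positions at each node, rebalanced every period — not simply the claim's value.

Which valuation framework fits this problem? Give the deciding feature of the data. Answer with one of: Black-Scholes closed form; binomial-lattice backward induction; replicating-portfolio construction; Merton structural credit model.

framework: replicating-portfolio construction

Key observation: a price alone would not answer the question — the per-node share/bond construction on the spot-122, 1.42/0.94 tree is required, and only the replicating-portfolio method yields it.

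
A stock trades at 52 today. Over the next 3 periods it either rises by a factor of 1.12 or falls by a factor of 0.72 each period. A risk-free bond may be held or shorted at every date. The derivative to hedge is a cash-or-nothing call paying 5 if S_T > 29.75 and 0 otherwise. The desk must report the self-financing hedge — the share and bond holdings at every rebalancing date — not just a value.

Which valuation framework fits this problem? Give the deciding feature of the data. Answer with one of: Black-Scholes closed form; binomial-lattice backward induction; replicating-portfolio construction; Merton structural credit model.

Key observation: a price alone would not answer the question — the per-node share/bond construction on the spot-52, 1.12/0.72 tree is required, and only the replicating-portfolio method yields it.

framework: replicating-portfolio construction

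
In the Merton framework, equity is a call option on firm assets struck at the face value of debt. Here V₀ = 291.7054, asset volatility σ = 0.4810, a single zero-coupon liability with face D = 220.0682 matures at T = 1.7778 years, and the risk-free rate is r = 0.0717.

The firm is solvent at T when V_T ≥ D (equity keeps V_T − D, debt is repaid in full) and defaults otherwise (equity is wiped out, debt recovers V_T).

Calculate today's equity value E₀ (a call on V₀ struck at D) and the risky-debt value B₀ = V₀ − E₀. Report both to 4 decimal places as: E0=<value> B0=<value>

Apply the equity-as-call identities (strike 220.0682, horizon 1.7778 years):
d₁ = [ln(V₀/D) + (r + σ²/2)T] / (σ√T)
   = [ln(291.7054/220.0682) + (0.0717 + 0.5·0.4810²)·1.7778] / (0.4810·√1.7778)
   = [0.281807 + 0.333125] / 0.641337 = 0.958828
d₂ = d₁ − σ√T = 0.958828 − 0.641337 = 0.317490
N(d₁) = 0.831177,  N(d₂) = 0.624564,  e^(−rT) = 0.880321
E₀ = V₀·N(d₁) − D·e^(−rT)·N(d₂)
   = 291.7054·0.831177 − 220.0682·0.880321·0.624564 = 121.461598
B₀ = V₀ − E₀ = 291.7054 − 121.461598 = 170.243802

E0=121.4616 B0=170.2438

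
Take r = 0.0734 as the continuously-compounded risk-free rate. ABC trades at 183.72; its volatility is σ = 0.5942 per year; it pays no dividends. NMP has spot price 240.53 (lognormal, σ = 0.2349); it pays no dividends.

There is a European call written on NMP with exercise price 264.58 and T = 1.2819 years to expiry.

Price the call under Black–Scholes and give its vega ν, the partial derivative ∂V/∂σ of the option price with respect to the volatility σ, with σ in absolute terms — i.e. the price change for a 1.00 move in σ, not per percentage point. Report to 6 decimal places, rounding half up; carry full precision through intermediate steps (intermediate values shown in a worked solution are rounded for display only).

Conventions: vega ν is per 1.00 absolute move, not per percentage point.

price = 25.315837
ν = 107.751728

σ√T = 0.2349·√1.2819 = 0.265956
d₁ = (ln(S/K) + (r+σ²/2)T) / (σ√T) = (ln(240.53/264.58) + (0.0734+0.2349²/2)·1.2819) / 0.265956 = (-0.095299 + 0.129458) / 0.265956 = 0.128438
d₂ = d₁ − σ√T = 0.128438 − 0.265956 = -0.137518
e^{−rT} = 0.910200
N(d₁) = 0.551099,  N(d₂) = 0.445311
Call price V = S·N(d₁) − K·e^{−rT}·N(d₂) = 132.555829 − 107.239993 = 25.315837
φ(d₁) = (1/√(2π))·e^{−d₁²/2} = 0.395665
ν = S·φ(d₁)·√T = 107.751728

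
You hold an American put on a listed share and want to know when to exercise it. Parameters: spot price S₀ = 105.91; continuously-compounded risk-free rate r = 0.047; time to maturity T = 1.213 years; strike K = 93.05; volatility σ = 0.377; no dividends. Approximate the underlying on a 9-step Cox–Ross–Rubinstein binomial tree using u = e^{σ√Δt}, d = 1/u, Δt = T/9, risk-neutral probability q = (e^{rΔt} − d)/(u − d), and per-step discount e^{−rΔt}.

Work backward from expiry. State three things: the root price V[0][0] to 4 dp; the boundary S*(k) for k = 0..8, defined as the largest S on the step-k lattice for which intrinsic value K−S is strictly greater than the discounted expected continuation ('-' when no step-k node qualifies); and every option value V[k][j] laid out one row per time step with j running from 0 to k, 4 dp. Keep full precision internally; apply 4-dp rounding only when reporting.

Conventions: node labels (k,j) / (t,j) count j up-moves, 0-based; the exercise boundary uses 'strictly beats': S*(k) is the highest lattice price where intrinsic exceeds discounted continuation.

Δt=0.13478, u=1.14844, d=0.87075, q=0.48834, disc=e^(-rΔt)=0.99369
k=9 terminal: V=max(K-S,0) → 62.5737 52.8544 40.0354 23.1283 0.8293 0.0000 0.0000 0.0000 0.0000 0.0000
k=8: j=0 S=35.0002 intr=58.0498 cont=57.4623 V=58.0498[EX]; j=1 S=46.1622 intr=46.8878 cont=46.3002 V=46.8878[EX]; j=2 S=60.8841 intr=32.1659 cont=31.5784 V=32.1659[EX]; j=3 S=80.3009 intr=12.7491 cont=12.1616 V=12.7491[EX]; j=4 S=105.9100 intr=0.0000 cont=0.4216 V=0.4216[hold]; j=5 S=139.6863 intr=0.0000 cont=0.0000 V=0.0000[hold]; j=6 S=184.2342 intr=0.0000 cont=0.0000 V=0.0000[hold]; j=7 S=242.9893 intr=0.0000 cont=0.0000 V=0.0000[hold]; j=8 S=320.4821 intr=0.0000 cont=0.0000 V=0.0000[hold]  S*(8)=80.3009
k=7: j=0 S=40.1956 intr=52.8544 cont=52.2668 V=52.8544[EX]; j=1 S=53.0146 intr=40.0354 cont=39.4479 V=40.0354[EX]; j=2 S=69.9217 intr=23.1283 cont=22.5407 V=23.1283[EX]; j=3 S=92.2207 intr=0.8293 cont=6.6866 V=6.6866[hold]; j=4 S=121.6313 intr=0.0000 cont=0.2144 V=0.2144[hold]; j=5 S=160.4213 intr=0.0000 cont=0.0000 V=0.0000[hold]; j=6 S=211.5820 intr=0.0000 cont=0.0000 V=0.0000[hold]; j=7 S=279.0586 intr=0.0000 cont=0.0000 V=0.0000[hold]  S*(7)=69.9217
k=6: j=0 S=46.1622 intr=46.8878 cont=46.3002 V=46.8878[EX]; j=1 S=60.8841 intr=32.1659 cont=31.5784 V=32.1659[EX]; j=2 S=80.3009 intr=12.7491 cont=15.0039 V=15.0039[hold]; j=3 S=105.9100 intr=0.0000 cont=3.5037 V=3.5037[hold]; j=4 S=139.6863 intr=0.0000 cont=0.1090 V=0.1090[hold]; j=5 S=184.2342 intr=0.0000 cont=0.0000 V=0.0000[hold]; j=6 S=242.9893 intr=0.0000 cont=0.0000 V=0.0000[hold]  S*(6)=60.8841
k=5: j=0 S=53.0146 intr=40.0354 cont=39.4479 V=40.0354[EX]; j=1 S=69.9217 intr=23.1283 cont=23.6349 V=23.6349[hold]; j=2 S=92.2207 intr=0.8293 cont=9.3286 V=9.3286[hold]; j=3 S=121.6313 intr=0.0000 cont=1.8343 V=1.8343[hold]; j=4 S=160.4213 intr=0.0000 cont=0.0554 V=0.0554[hold]; j=5 S=211.5820 intr=0.0000 cont=0.0000 V=0.0000[hold]  S*(5)=53.0146
k=4: j=0 S=60.8841 intr=32.1659 cont=31.8242 V=32.1659[EX]; j=1 S=80.3009 intr=12.7491 cont=16.5435 V=16.5435[hold]; j=2 S=105.9100 intr=0.0000 cont=5.6331 V=5.6331[hold]; j=3 S=139.6863 intr=0.0000 cont=0.9595 V=0.9595[hold]; j=4 S=184.2342 intr=0.0000 cont=0.0282 V=0.0282[hold]  S*(4)=60.8841
k=3: j=0 S=69.9217 intr=23.1283 cont=24.3820 V=24.3820[hold]; j=1 S=92.2207 intr=0.8293 cont=11.1447 V=11.1447[hold]; j=2 S=121.6313 intr=0.0000 cont=3.3296 V=3.3296[hold]; j=3 S=160.4213 intr=0.0000 cont=0.5015 V=0.5015[hold]  S*(3)=-
k=2: j=0 S=80.3009 intr=12.7491 cont=17.8046 V=17.8046[hold]; j=1 S=105.9100 intr=0.0000 cont=7.2820 V=7.2820[hold]; j=2 S=139.6863 intr=0.0000 cont=1.9363 V=1.9363[hold]  S*(2)=-
k=1: j=0 S=92.2207 intr=0.8293 cont=12.5860 V=12.5860[hold]; j=1 S=121.6313 intr=0.0000 cont=4.6420 V=4.6420[hold]  S*(1)=-
k=0: j=0 S=105.9100 intr=0.0000 cont=8.6517 V=8.6517[hold]  S*(0)=-

price = 8.6517
boundary = - - - - 60.8841 53.0146 60.8841 69.9217 80.3009
tree:
8.6517
12.5860 4.6420
17.8046 7.2820 1.9363
24.3820 11.1447 3.3296 0.5015
32.1659 16.5435 5.6331 0.9595 0.0282
40.0354 23.6349 9.3286 1.8343 0.0554 0.0000
46.8878 32.1659 15.0039 3.5037 0.1090 0.0000 0.0000
52.8544 40.0354 23.1283 6.6866 0.2144 0.0000 0.0000 0.0000
58.0498 46.8878 32.1659 12.7491 0.4216 0.0000 0.0000 0.0000 0.0000
62.5737 52.8544 40.0354 23.1283 0.8293 0.0000 0.0000 0.0000 0.0000 0.0000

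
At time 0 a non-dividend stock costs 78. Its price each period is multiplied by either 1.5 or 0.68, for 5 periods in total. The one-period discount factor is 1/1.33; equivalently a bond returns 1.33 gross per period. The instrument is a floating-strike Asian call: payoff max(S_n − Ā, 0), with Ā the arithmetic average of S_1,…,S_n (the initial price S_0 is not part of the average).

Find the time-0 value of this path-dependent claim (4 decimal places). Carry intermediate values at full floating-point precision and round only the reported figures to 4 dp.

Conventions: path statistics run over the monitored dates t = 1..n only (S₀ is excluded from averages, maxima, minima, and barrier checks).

No-arbitrage gives p* = (R−d)/(u−d) = 0.7927: enumerate every path, weight its payoff by its p*-probability, and discount by R^5.
Enumerate all 2^5 = 32 price paths (U = up ×1.5, D = down ×0.68); each path with k up-moves has probability p*^k·(1−p*)^(5−k).
DDDDD: Ā=28.3302, payoff=0.0000, prob=0.000383
UDDDD: Ā=62.4931, payoff=0.0000, prob=0.001464
DUDDD: Ā=49.7011, payoff=0.0000, prob=0.001464
UUDDD: Ā=109.6348, payoff=0.0000, prob=0.005599
DDUDD: Ā=41.0026, payoff=0.0000, prob=0.001464
UDUDD: Ā=90.4468, payoff=0.0000, prob=0.005599
DUUDD: Ā=77.6548, payoff=0.0000, prob=0.005599
UUUDD: Ā=171.2974, payoff=0.0000, prob=0.021408
DDDUD: Ā=35.0875, payoff=0.0000, prob=0.001464
UDDUD: Ā=77.3990, payoff=0.0000, prob=0.005599
DUDUD: Ā=64.6070, payoff=0.0000, prob=0.005599
UUDUD: Ā=142.5154, payoff=0.0000, prob=0.021408
DDUUD: Ā=55.9084, payoff=0.0000, prob=0.005599
UDUUD: Ā=123.3274, payoff=0.0000, prob=0.021408
DUUUD: Ā=110.5354, payoff=11.1914, prob=0.021408
UUUUD: Ā=243.8280, payoff=24.6870, prob=0.081853
DDDDU: Ā=31.0653, payoff=0.0000, prob=0.001464
UDDDU: Ā=68.5264, payoff=0.0000, prob=0.005599
DUDDU: Ā=55.7344, payoff=0.0000, prob=0.005599
UUDDU: Ā=122.9436, payoff=0.0000, prob=0.021408
DDUDU: Ā=47.0359, payoff=8.1469, prob=0.005599
UDUDU: Ā=103.7556, payoff=17.9712, prob=0.021408
DUUDU: Ā=90.9636, payoff=30.7632, prob=0.021408
UUUDU: Ā=200.6550, payoff=67.8600, prob=0.081853
DDDUU: Ā=41.1209, payoff=14.0620, prob=0.005599
UDDUU: Ā=90.7078, payoff=31.0190, prob=0.021408
DUDUU: Ā=77.9158, payoff=43.8110, prob=0.021408
UUDUU: Ā=171.8730, payoff=96.6420, prob=0.081853
DDUUU: Ā=69.2172, payoff=52.5096, prob=0.021408
UDUUU: Ā=152.6850, payoff=115.8300, prob=0.081853
DUUUU: Ā=139.8930, payoff=128.6220, prob=0.081853
UUUUU: Ā=308.5875, payoff=283.7250, prob=0.312966
Price = Σ prob·payoff / R^5 = 128.424303 / 4.161580 = 30.8595

price = 30.8595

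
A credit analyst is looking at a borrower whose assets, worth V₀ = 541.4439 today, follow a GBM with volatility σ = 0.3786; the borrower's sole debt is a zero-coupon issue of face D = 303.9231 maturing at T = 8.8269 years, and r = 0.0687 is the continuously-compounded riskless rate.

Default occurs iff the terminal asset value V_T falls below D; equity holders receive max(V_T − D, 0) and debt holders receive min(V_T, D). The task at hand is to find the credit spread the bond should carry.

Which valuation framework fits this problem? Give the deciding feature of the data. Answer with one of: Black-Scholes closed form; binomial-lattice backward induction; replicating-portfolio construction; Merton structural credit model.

framework: Merton structural credit model

Key observation: the question is about default risk generated by asset-value dynamics against a debt face of 303.9231 — the structural framework prices exactly that.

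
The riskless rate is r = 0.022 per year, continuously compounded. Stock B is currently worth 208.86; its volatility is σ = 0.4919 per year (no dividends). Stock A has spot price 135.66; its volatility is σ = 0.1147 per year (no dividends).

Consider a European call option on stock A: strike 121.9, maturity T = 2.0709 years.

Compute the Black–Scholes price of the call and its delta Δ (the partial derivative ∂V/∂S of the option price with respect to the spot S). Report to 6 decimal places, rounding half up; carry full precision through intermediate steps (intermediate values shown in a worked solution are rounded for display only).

σ√T = 0.1147·√2.0709 = 0.165060
d₁ = (ln(S/K) + (r+σ²/2)T) / (σ√T) = (ln(135.66/121.9) + (0.022+0.1147²/2)·2.0709) / 0.165060 = (0.106951 + 0.059182) / 0.165060 = 1.006498
d₂ = d₁ − σ√T = 1.006498 − 0.165060 = 0.841438
e^{−rT} = 0.955462
N(d₁) = 0.842912,  N(d₂) = 0.799949
Call price V = S·N(d₁) − K·e^{−rT}·N(d₂) = 114.349436 − 93.170709 = 21.178727
Δ = N(d₁) = 0.842912

price = 21.178727
Δ = 0.842912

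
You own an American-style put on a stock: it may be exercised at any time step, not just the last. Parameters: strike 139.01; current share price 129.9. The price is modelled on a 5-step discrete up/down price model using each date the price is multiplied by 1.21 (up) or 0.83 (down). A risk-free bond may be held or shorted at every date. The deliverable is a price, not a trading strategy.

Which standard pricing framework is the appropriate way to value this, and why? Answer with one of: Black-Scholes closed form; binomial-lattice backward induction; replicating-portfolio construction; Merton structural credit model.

framework: binomial-lattice backward induction

Key observation: early exercise of the strike-139.01 put must be checked at each of the 5 dates (spot 129.9), which forces a node-by-node comparison of intrinsic and continuation value backward from expiry.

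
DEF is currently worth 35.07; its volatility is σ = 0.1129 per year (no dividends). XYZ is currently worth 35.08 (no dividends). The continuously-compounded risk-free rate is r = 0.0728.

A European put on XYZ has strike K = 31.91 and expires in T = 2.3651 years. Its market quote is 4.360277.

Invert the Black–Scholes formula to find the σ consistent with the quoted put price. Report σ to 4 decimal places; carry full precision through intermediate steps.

At σ = 0.4195 the Black–Scholes value reproduces the quote:
σ√T = 0.4195·√2.3651 = 0.645144
d₁ = (ln(S/K) + (r+σ²/2)T) / (σ√T) = (ln(35.08/31.91) + (0.0728+0.4195²/2)·2.3651) / 0.645144 = (0.094712 + 0.380285) / 0.645144 = 0.736264
d₂ = d₁ − σ√T = 0.736264 − 0.645144 = 0.091120
e^{−rT} = 0.841828
N(−d₁) = 0.230785,  N(−d₂) = 0.463699
V = K·e^{−rT}·N(−d₂) − S·N(−d₁) = 12.456214 − 8.095937 = 4.360277 (equal to the quote); since ∂V/∂σ > 0 for all σ, the implied volatility is unique

sigma = 0.4195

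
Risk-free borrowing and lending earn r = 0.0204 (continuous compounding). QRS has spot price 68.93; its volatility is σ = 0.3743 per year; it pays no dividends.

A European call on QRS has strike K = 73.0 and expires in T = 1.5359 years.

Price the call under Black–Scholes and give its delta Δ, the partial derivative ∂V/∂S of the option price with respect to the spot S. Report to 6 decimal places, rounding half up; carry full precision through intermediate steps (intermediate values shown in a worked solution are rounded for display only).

price = 11.920150
Δ = 0.569779

σ√T = 0.3743·√1.5359 = 0.463875
d₁ = (ln(S/K) + (r+σ²/2)T) / (σ√T) = (ln(68.93/73.0) + (0.0204+0.3743²/2)·1.5359) / 0.463875 = (-0.057368 + 0.138923) / 0.463875 = 0.175811
d₂ = d₁ − σ√T = 0.175811 − 0.463875 = -0.288064
e^{−rT} = 0.969153
N(d₁) = 0.569779,  N(d₂) = 0.386649
Call price V = S·N(d₁) − K·e^{−rT}·N(d₂) = 39.274863 − 27.354714 = 11.920150
Δ = N(d₁) = 0.569779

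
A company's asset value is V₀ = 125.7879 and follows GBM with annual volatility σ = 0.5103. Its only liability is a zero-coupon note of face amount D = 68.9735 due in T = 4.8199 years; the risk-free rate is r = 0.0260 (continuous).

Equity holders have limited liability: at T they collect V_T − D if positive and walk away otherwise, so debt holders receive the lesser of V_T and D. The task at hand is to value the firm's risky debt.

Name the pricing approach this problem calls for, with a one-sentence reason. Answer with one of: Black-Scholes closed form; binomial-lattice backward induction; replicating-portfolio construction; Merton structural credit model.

Key observation: a levered firm with one bullet debt due at 4.8199 years is the canonical structural-credit setup: equity is a call on the firm's assets struck at the face value.

framework: Merton structural credit model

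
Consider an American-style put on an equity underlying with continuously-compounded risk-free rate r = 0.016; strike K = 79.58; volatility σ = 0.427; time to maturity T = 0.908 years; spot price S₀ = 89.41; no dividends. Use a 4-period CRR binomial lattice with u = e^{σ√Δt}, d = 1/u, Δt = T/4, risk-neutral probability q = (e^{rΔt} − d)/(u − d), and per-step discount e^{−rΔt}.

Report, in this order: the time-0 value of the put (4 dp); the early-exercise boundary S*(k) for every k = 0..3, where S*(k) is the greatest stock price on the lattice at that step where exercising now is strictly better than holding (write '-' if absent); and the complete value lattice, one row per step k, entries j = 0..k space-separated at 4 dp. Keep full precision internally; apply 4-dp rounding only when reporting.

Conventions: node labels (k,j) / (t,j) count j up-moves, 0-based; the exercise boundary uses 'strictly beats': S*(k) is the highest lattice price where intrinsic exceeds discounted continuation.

price = 9.2013
boundary = - - - 48.5652
tree:
9.2013
14.3758 3.1556
21.6864 5.8454 0.0000
31.0148 10.8280 0.0000 0.0000
39.9548 20.0579 0.0000 0.0000 0.0000

Δt=0.22700  u=1.22561  d=0.81592  q=0.45820  discount=0.99637
step 4 (expiry): payoffs max(K−S,0) = 39.9548 20.0579 0.0000 0.0000 0.0000
step 3: (k=3,j=0): S=48.5652, K−S=31.0148, hold=30.7263 ⇒ V=31.0148 exercise | (k=3,j=1): S=72.9512, K−S=6.6288, hold=10.8280 ⇒ V=10.8280 continue | (k=3,j=2): S=109.5822, K−S=0.0000, hold=0.0000 ⇒ V=0.0000 continue | (k=3,j=3): S=164.6067, K−S=0.0000, hold=0.0000 ⇒ V=0.0000 continue  boundary S*=48.5652
step 2: (k=2,j=0): S=59.5221, K−S=20.0579, hold=21.6864 ⇒ V=21.6864 continue | (k=2,j=1): S=89.4100, K−S=0.0000, hold=5.8454 ⇒ V=5.8454 continue | (k=2,j=2): S=134.3055, K−S=0.0000, hold=0.0000 ⇒ V=0.0000 continue  boundary S*=-
step 1: (k=1,j=0): S=72.9512, K−S=6.6288, hold=14.3758 ⇒ V=14.3758 continue | (k=1,j=1): S=109.5822, K−S=0.0000, hold=3.1556 ⇒ V=3.1556 continue  boundary S*=-
step 0: (k=0,j=0): S=89.4100, K−S=0.0000, hold=9.2013 ⇒ V=9.2013 continue  boundary S*=-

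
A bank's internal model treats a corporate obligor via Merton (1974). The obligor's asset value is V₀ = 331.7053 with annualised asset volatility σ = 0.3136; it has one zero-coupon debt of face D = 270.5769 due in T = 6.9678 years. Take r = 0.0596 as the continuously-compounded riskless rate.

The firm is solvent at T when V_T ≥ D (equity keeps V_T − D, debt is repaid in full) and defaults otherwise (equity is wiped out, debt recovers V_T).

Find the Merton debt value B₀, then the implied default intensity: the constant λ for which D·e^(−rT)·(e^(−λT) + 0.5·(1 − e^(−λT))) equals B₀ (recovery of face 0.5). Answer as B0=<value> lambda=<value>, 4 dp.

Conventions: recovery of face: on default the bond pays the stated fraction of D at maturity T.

With assets at 331.7053 and a single debt payment of 270.5769 at 6.9678 years:
d₁ = [ln(V₀/D) + (r + σ²/2)T] / (σ√T)
   = [ln(331.7053/270.5769) + (0.0596 + 0.5·0.3136²)·6.9678] / (0.3136·√6.9678)
   = [0.203691 + 0.757905] / 0.827797 = 1.161632
d₂ = d₁ − σ√T = 1.161632 − 0.827797 = 0.333835
N(d₁) = 0.877307,  N(d₂) = 0.630748,  e^(−rT) = 0.660155
E₀ = V₀·N(d₁) − D·e^(−rT)·N(d₂)
   = 331.7053·0.877307 − 270.5769·0.660155·0.630748 = 178.341685
B₀ = V₀ − E₀ = 331.7053 − 178.341685 = 153.363615
e^(−λT) = (B₀·e^(rT)/D − 0.5)/(1 − 0.5) = (153.3636·1.514796/270.5769 − 0.5)/0.5 = 0.71717979
λ = −ln(0.71717979)/6.9678 = 0.047709

B0=153.3636 lambda=0.0477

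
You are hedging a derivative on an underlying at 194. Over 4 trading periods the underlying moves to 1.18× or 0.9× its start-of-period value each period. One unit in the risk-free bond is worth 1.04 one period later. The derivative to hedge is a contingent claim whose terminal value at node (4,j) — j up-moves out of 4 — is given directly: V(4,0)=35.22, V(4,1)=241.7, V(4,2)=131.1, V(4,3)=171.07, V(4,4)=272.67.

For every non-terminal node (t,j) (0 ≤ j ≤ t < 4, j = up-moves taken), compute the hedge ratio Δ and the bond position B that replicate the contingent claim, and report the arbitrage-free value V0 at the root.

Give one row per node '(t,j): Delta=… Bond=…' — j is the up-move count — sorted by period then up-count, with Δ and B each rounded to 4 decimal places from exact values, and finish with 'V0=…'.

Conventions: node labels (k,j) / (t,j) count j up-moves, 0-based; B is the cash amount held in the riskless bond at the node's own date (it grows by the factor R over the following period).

Under the risk-neutral measure, an up-move has probability p* = (R−d)/(u−d) = 0.5000 and values discount at R = 1.04.
Payoffs at expiry: V(4,0)=35.2200, V(4,1)=241.7000, V(4,2)=131.1000, V(4,3)=171.0700, V(4,4)=272.6700
Node (3,0) S=141.4260: V=(p*·241.7000+(1−p*)·35.2200)/1.04=133.1346; Δ=(241.7000−35.2200)/(166.8827−127.2834)=5.2142; B=V−Δ·S=-604.2940
Node (3,1) S=185.4252: V=(p*·131.1000+(1−p*)·241.7000)/1.04=179.2308; Δ=(131.1000−241.7000)/(218.8017−166.8827)=-2.1302; B=V−Δ·S=574.2308
Node (3,2) S=243.1130: V=(p*·171.0700+(1−p*)·131.1000)/1.04=145.2740; Δ=(171.0700−131.1000)/(286.8734−218.8017)=0.5872; B=V−Δ·S=2.5240
Node (3,3) S=318.7482: V=(p*·272.6700+(1−p*)·171.0700)/1.04=213.3365; Δ=(272.6700−171.0700)/(376.1229−286.8734)=1.1384; B=V−Δ·S=-149.5206
Node (2,0) S=157.1400: V=(p*·179.2308+(1−p*)·133.1346)/1.04=150.1757; Δ=(179.2308−133.1346)/(185.4252−141.4260)=1.0477; B=V−Δ·S=-14.4535
Node (2,1) S=206.0280: V=(p*·145.2740+(1−p*)·179.2308)/1.04=156.0119; Δ=(145.2740−179.2308)/(243.1130−185.4252)=-0.5886; B=V−Δ·S=277.2860
Node (2,2) S=270.1256: V=(p*·213.3365+(1−p*)·145.2740)/1.04=172.4089; Δ=(213.3365−145.2740)/(318.7482−243.1130)=0.8999; B=V−Δ·S=-70.6714
Node (1,0) S=174.6000: V=(p*·156.0119+(1−p*)·150.1757)/1.04=147.2056; Δ=(156.0119−150.1757)/(206.0280−157.1400)=0.1194; B=V−Δ·S=126.3618
Node (1,1) S=228.9200: V=(p*·172.4089+(1−p*)·156.0119)/1.04=157.8946; Δ=(172.4089−156.0119)/(270.1256−206.0280)=0.2558; B=V−Δ·S=99.3339
Node (0,0) S=194.0000: V=(p*·157.8946+(1−p*)·147.2056)/1.04=146.6828; Δ=(157.8946−147.2056)/(228.9200−174.6000)=0.1968; B=V−Δ·S=108.5075
Check: Δ(0,0)·S0 + B(0,0) = 146.6828 = V0.

(0,0): Delta=0.1968 Bond=108.5075
(1,0): Delta=0.1194 Bond=126.3618
(1,1): Delta=0.2558 Bond=99.3339
(2,0): Delta=1.0477 Bond=-14.4535
(2,1): Delta=-0.5886 Bond=277.2860
(2,2): Delta=0.8999 Bond=-70.6714
(3,0): Delta=5.2142 Bond=-604.2940
(3,1): Delta=-2.1302 Bond=574.2308
(3,2): Delta=0.5872 Bond=2.5240
(3,3): Delta=1.1384 Bond=-149.5206
V0=146.6828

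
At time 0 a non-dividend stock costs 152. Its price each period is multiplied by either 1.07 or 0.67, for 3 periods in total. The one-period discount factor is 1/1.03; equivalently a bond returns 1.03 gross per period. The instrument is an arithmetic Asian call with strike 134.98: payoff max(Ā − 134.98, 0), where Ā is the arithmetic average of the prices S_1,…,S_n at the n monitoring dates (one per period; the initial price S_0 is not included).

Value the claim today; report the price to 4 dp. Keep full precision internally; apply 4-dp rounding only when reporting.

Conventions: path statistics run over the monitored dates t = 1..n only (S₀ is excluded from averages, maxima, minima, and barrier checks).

Risk-neutral up-probability p* = (R−d)/(u−d) = (1.03−0.67)/(1.07−0.67) = 0.9000; the claim prices as the p*-weighted sum of path payoffs discounted by R^3.
Enumerate all 2^3 = 8 price paths (U = up ×1.07, D = down ×0.67); each path with k up-moves has probability p*^k·(1−p*)^(3−k).
DDD: Ā=71.9296, payoff=0.0000, prob=0.001000
UDD: Ā=114.8726, payoff=0.0000, prob=0.009000
DUD: Ā=94.6060, payoff=0.0000, prob=0.009000
UUD: Ā=151.0871, payoff=16.1071, prob=0.081000
DDU: Ā=81.0273, payoff=0.0000, prob=0.009000
UDU: Ā=129.4018, payoff=0.0000, prob=0.081000
DUU: Ā=109.1351, payoff=0.0000, prob=0.081000
UUU: Ā=174.2904, payoff=39.3104, prob=0.729000
Price = Σ prob·payoff / R^3 = 29.961993 / 1.092727 = 27.4195

price = 27.4195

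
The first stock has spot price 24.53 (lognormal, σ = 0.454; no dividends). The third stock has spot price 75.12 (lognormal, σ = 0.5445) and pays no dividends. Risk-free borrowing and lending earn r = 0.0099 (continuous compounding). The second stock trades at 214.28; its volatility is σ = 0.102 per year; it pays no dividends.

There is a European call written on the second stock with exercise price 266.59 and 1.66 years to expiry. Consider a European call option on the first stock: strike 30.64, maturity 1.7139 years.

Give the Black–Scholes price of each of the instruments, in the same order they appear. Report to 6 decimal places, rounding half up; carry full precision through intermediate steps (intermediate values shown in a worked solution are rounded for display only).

[the second stock call K=266.59]
σ√T = 0.102·√1.66 = 0.131418
d₁ = (ln(S/K) + (r+σ²/2)T) / (σ√T) = (ln(214.28/266.59) + (0.0099+0.102²/2)·1.66) / 0.131418 = (-0.218428 + 0.025069) / 0.131418 = -1.471330
d₂ = d₁ − σ√T = -1.471330 − 0.131418 = -1.602748
e^{−rT} = 0.983700
N(d₁) = 0.070601,  N(d₂) = 0.054495
price = S·N(d₁) − K·e^{−rT}·N(d₂) = 15.128361 − 14.291058 = 0.837303
[the first stock call K=30.64]
σ√T = 0.454·√1.7139 = 0.594359
d₁ = (ln(S/K) + (r+σ²/2)T) / (σ√T) = (ln(24.53/30.64) + (0.0099+0.454²/2)·1.7139) / 0.594359 = (-0.222409 + 0.193599) / 0.594359 = -0.048474
d₂ = d₁ − σ√T = -0.048474 − 0.594359 = -0.642832
e^{−rT} = 0.983176
N(d₁) = 0.480669,  N(d₂) = 0.260166
price = S·N(d₁) − K·e^{−rT}·N(d₂) = 11.790819 − 7.837383 = 3.953436

price(the second stock call K=266.59) = 0.837303
price(the first stock call K=30.64) = 3.953436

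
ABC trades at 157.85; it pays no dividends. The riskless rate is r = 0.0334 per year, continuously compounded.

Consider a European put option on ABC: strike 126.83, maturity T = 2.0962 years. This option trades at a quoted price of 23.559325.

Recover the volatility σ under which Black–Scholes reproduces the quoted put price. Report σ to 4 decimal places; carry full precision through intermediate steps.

sigma = 0.5210

At σ = 0.5210 the Black–Scholes value reproduces the quote:
σ√T = 0.521·√2.0962 = 0.754317
d₁ = (ln(S/K) + (r+σ²/2)T) / (σ√T) = (ln(157.85/126.83) + (0.0334+0.521²/2)·2.0962) / 0.754317 = (0.218798 + 0.354510) / 0.754317 = 0.760036
d₂ = d₁ − σ√T = 0.760036 − 0.754317 = 0.005718
e^{−rT} = 0.932382
N(−d₁) = 0.223617,  N(−d₂) = 0.497719
V = K·e^{−rT}·N(−d₂) − S·N(−d₁) = 58.857215 − 35.297890 = 23.559325 (matching the quote); vega is positive throughout, so no other σ reproduces this price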